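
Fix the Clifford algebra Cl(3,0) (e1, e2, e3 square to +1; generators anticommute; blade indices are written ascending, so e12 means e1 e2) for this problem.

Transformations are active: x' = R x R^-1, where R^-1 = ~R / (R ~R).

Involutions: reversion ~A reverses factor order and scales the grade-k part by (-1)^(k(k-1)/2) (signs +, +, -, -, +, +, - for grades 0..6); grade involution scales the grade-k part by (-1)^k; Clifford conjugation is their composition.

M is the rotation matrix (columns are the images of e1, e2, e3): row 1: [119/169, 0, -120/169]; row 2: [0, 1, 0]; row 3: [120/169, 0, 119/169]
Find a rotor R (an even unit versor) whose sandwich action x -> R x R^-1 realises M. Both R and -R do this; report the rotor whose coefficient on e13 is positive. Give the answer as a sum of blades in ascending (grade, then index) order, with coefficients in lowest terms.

Method: write R = a + b12*e12 + b13*e13 + b23*e23 with a^2 + b12^2 + b13^2 + b23^2 = 1 (so R^-1 = ~R). Expanding the columns R e_j ~R gives tr M = 4a^2 - 1 and, from the antisymmetric part, M21 - M12 = -4a*b12, M13 - M31 = 4a*b13, M32 - M23 = -4a*b23.
Here tr M = 407/169, so a^2 = (1 + tr M)/4 = 144/169 and a = ±12/13. Taking a = 12/13: M21 - M12 = 0, M13 - M31 = -240/169, M32 - M23 = 0, giving b12 = 0, b13 = -5/13, b23 = 0, i.e. R = 12/13 - 5/13*e13.
Its e13 coefficient is negative, so report the other preimage -R.
Answer: -12/13 + 5/13*e13. Uniqueness: Spin(3) -> SO(3) maps R and -R to the same rotation of trace 407/169; fixing the sign of the e13 coefficient removes the ambiguity.


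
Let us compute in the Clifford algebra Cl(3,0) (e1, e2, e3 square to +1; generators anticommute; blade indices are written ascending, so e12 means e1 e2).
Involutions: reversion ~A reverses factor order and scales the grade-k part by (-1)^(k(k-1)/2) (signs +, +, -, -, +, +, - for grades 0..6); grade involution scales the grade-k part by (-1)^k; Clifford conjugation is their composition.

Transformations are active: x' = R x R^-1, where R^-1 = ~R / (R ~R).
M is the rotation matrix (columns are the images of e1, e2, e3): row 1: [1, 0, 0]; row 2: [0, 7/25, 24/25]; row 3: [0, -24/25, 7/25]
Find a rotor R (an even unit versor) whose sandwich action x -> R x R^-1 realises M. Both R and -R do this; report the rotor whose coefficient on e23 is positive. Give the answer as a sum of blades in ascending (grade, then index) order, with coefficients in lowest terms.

Method: write R = a + b12*e12 + b13*e13 + b23*e23 with a^2 + b12^2 + b13^2 + b23^2 = 1 (so R^-1 = ~R). Expanding the columns R e_j ~R gives tr M = 4a^2 - 1 and, from the antisymmetric part, M21 - M12 = -4a*b12, M13 - M31 = 4a*b13, M32 - M23 = -4a*b23.
Here tr M = 39/25, so a^2 = (1 + tr M)/4 = 16/25 and a = ±4/5. Taking a = 4/5: M21 - M12 = 0, M13 - M31 = 0, M32 - M23 = -48/25, giving b12 = 0, b13 = 0, b23 = 3/5, i.e. R = 4/5 + 3/5*e23.
Its e23 coefficient is already positive.
Answer: 4/5 + 3/5*e23. Why the constraint matters: R and -R act identically through the sandwich — M has trace 39/25 either way — so only the sign condition on e23 picks one of the two preimages.


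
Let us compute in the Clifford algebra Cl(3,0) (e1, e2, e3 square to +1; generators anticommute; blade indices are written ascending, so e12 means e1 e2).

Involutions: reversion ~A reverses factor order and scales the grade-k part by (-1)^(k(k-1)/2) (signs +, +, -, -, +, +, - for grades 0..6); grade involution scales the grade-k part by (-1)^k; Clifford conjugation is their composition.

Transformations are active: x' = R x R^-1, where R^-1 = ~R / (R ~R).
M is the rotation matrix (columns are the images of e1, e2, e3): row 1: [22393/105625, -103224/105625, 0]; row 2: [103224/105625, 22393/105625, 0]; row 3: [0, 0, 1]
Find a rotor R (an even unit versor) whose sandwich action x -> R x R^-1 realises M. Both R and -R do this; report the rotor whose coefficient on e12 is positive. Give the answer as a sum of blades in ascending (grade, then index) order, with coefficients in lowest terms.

Method: write R = a + b12*e12 + b13*e13 + b23*e23 with a^2 + b12^2 + b13^2 + b23^2 = 1 (so R^-1 = ~R). Expanding the columns R e_j ~R gives tr M = 4a^2 - 1 and, from the antisymmetric part, M21 - M12 = -4a*b12, M13 - M31 = 4a*b13, M32 - M23 = -4a*b23.
Here tr M = 150411/105625, so a^2 = (1 + tr M)/4 = 64009/105625 and a = ±253/325. Taking a = 253/325: M21 - M12 = 206448/105625, M13 - M31 = 0, M32 - M23 = 0, giving b12 = -204/325, b13 = 0, b23 = 0, i.e. R = 253/325 - 204/325*e12.
Its e12 coefficient is negative, so report the other preimage -R.
Answer: -253/325 + 204/325*e12. Why the constraint matters: R and -R act identically through the sandwich — M has trace 150411/105625 either way — so only the sign condition on e12 picks one of the two preimages.


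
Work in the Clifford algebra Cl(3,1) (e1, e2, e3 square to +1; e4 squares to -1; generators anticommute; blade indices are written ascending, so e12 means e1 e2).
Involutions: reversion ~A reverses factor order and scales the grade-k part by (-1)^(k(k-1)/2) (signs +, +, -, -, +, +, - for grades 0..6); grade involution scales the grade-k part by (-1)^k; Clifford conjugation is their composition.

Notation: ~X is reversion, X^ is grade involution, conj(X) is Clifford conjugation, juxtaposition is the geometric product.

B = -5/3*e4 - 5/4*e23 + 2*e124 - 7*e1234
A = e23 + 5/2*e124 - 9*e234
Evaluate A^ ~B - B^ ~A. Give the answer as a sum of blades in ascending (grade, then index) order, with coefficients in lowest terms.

first term: 15/4 + 63*e1 - 35/2*e3 - 45/4*e4 - 25/6*e12 - 18*e13 + 7*e14 + 15*e23 - 9/8*e134 - 5/3*e234
second term: 15/4 - 63*e1 + 35/2*e3 + 45/4*e4 + 25/6*e12 + 18*e13 - 7*e14 - 15*e23 - 9/8*e134 - 5/3*e234
Answer: 126*e1 - 35*e3 - 45/2*e4 - 25/3*e12 - 36*e13 + 14*e14 + 30*e23


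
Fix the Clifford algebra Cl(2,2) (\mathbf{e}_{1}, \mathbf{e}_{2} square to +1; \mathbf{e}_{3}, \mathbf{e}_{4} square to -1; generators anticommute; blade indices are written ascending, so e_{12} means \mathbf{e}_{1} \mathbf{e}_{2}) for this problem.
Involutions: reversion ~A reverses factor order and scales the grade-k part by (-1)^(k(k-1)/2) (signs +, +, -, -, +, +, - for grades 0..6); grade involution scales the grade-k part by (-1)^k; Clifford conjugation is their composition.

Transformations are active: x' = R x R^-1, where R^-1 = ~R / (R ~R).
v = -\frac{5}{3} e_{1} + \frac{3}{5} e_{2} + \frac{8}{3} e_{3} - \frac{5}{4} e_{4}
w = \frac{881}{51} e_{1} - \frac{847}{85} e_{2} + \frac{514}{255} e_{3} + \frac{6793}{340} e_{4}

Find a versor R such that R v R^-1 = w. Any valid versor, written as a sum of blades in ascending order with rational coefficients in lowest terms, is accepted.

R = v + w = \frac{796}{51} e_{1} - \frac{796}{85} e_{2} + \frac{398}{85} e_{3} + \frac{1592}{85} e_{4} works: the equal norms (-\frac{6643}{1200}) guarantee its sandwich swaps v into w.
Answer: \frac{796}{51} e_{1} - \frac{796}{85} e_{2} + \frac{398}{85} e_{3} + \frac{1592}{85} e_{4}


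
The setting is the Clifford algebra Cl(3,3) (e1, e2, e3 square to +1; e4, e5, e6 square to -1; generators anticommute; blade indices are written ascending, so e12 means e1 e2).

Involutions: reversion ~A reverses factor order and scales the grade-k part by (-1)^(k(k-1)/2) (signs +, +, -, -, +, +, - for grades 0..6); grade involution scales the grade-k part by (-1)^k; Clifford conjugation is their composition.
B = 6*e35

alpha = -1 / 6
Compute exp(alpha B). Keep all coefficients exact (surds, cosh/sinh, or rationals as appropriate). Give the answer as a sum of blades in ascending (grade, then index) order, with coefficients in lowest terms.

B^2 = (6)^2*(e35)^2 = 36*(+1) = 36 (a basis 2-blade squares to minus the product of its generators' squares).
B^2 = 36 — hyperbolic case — the even/odd split gives cosh and sinh: l = 6, alpha*l = -1, so exp(alpha B) = cosh(-1) + (sinh(-1)/6)*B = cosh(1) + (-sinh(1)/6)*B.
Answer: cosh(1) - sinh(1)*e35


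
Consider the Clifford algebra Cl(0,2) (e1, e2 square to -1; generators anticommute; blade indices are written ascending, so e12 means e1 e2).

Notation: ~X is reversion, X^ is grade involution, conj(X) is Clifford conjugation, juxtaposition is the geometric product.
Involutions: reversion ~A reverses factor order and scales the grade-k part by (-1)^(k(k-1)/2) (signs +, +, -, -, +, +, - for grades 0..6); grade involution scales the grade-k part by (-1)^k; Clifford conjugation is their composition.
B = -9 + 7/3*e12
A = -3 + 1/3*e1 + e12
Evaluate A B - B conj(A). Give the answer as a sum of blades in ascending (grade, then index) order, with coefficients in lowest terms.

first term: 74/3 - 3*e1 - 7/9*e2 - 16*e12
second term: 88/3 + 3*e1 - 7/9*e2 + 2*e12
Answer: -14/3 - 6*e1 - 18*e12


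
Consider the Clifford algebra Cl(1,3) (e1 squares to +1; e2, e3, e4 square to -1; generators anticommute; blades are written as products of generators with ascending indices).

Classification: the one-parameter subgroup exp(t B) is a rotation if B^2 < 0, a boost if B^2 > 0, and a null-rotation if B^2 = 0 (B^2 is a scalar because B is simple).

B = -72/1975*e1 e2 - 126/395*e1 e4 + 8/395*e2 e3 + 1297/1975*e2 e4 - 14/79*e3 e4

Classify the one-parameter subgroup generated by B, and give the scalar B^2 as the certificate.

B^2 term by term: the squares give (-72/1975)^2*(e1 e2)^2 + (-126/395)^2*(e1 e4)^2 + (8/395)^2*(e2 e3)^2 + (1297/1975)^2*(e2 e4)^2 + (-14/79)^2*(e3 e4)^2 = 5184/3900625*(+1) + 15876/156025*(+1) + 64/156025*(-1) + 1682209/3900625*(-1) + 196/6241*(-1) = -9/25 (each basis 2-blade squares to minus the product of its generators' squares); cross terms between blades sharing an index anticommute and cancel; the commuting (index-disjoint) pairs give grade-4 terms 2*c*c'*(blade product), which cancel blade by blade — e1 e2 e3 e4: 2016/156025 - 2016/156025 = 0 — confirming B is simple. So B^2 = -9/25.
Answer: rotation, certificate B^2 = -9/25. The class reads off the invariant scalar -9/25 directly.


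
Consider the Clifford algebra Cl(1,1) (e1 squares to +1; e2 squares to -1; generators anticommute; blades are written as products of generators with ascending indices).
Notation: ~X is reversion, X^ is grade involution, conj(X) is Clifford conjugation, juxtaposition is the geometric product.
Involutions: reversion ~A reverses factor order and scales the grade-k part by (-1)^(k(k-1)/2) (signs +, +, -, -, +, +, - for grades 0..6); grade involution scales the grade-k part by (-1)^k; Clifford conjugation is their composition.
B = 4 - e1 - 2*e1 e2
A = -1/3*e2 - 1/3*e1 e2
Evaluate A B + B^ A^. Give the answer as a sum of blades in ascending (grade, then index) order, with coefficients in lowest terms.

first term: 2/3 + 2/3*e1 - 5/3*e2 - 5/3*e1 e2
second term: 2/3 + 2/3*e1 + e2 - e1 e2
Answer: 4/3 + 4/3*e1 - 2/3*e2 - 8/3*e1 e2


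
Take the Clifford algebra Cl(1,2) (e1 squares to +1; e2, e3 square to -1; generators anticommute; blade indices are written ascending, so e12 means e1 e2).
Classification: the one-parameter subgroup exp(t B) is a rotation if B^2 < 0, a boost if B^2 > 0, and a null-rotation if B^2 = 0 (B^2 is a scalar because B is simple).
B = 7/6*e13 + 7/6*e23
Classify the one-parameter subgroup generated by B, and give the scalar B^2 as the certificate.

B^2 term by term: the squares give (7/6)^2*(e13)^2 + (7/6)^2*(e23)^2 = 49/36*(+1) + 49/36*(-1) = 0 (each basis 2-blade squares to minus the product of its generators' squares); cross terms between blades sharing an index anticommute and cancel. So B^2 = 0.
Answer: null-rotation, certificate B^2 = 0. Why this suffices: the scalar 0 survives any versor conjugation, so its sign alone determines the class however B is presented.


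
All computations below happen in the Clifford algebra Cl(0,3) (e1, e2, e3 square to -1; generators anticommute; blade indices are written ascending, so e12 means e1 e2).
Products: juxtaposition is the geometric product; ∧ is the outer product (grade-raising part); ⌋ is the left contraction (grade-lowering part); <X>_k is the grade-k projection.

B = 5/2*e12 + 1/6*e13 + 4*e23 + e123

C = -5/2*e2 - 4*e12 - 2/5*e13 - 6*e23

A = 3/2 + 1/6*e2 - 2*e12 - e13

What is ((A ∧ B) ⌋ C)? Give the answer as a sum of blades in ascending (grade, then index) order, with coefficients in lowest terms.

step 1: 15/4*e12 + 1/4*e13 + 6*e23 + 53/36*e123
step 2: 511/10
Answer: 511/10


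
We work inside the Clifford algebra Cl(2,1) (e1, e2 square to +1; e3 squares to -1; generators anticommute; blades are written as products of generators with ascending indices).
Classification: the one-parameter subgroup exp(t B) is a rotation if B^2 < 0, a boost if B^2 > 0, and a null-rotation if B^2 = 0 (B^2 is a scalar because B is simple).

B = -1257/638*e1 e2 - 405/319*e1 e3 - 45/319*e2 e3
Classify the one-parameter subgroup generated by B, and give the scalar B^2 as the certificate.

B^2 term by term: the squares give (-1257/638)^2*(e1 e2)^2 + (-405/319)^2*(e1 e3)^2 + (-45/319)^2*(e2 e3)^2 = 1580049/407044*(-1) + 164025/101761*(+1) + 2025/101761*(+1) = -9/4 (each basis 2-blade squares to minus the product of its generators' squares); cross terms between blades sharing an index anticommute and cancel. So B^2 = -9/4.
Answer: rotation, certificate B^2 = -9/4. Certificate logic: -9/4 is a conjugation-invariant scalar, so its sign fixes rotation versus boost versus null-rotation outright.


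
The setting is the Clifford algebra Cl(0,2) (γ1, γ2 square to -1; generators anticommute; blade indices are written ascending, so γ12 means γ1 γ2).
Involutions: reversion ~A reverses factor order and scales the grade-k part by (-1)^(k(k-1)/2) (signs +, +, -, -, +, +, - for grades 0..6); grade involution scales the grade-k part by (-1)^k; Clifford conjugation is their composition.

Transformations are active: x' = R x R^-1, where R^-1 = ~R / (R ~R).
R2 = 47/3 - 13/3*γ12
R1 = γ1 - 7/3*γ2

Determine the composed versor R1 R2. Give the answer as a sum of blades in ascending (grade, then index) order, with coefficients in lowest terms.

Distribute over the terms of R1 (each basis-blade product reordered to ascending indices, repeated generators contracted through their squares):
(γ1) R2 = 47/3*γ1 + 13/3*γ2
(-7/3*γ2) R2 = 91/9*γ1 - 329/9*γ2
Summing the partial products and collecting blades:
Answer: 232/9*γ1 - 290/9*γ2


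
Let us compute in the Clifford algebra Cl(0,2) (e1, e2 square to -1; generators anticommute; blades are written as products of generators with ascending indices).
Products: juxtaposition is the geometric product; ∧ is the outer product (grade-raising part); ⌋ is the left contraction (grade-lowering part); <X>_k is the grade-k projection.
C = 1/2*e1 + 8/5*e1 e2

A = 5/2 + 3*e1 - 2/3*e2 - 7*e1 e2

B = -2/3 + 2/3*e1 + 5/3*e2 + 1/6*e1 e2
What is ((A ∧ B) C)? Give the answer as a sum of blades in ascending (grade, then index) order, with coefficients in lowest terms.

step 1: -5/3 - 1/3*e1 + 83/18*e2 + 379/36*e1 e2
step 2: -1501/90 + 589/90*e1 + 2087/360*e2 - 179/36*e1 e2
Answer: -1501/90 + 589/90*e1 + 2087/360*e2 - 179/36*e1 e2


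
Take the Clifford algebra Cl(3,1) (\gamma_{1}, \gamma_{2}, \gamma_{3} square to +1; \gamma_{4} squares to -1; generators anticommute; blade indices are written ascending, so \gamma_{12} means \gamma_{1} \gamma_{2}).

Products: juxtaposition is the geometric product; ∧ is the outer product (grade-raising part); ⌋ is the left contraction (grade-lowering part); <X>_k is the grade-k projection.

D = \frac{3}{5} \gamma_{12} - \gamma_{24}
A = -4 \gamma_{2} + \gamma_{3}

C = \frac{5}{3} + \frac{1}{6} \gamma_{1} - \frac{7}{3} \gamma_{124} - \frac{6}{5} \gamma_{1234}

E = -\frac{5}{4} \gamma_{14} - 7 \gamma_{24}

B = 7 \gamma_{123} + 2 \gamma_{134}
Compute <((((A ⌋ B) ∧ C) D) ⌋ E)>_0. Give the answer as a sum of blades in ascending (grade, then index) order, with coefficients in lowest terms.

step 1: 7 \gamma_{12} + 28 \gamma_{13} - 2 \gamma_{14}
step 2: \frac{35}{3} \gamma_{12} + \frac{140}{3} \gamma_{13} - \frac{10}{3} \gamma_{14}
step 3: -7 + \frac{10}{3} \gamma_{12} - \frac{35}{3} \gamma_{14} + 28 \gamma_{23} - 2 \gamma_{24} + \frac{140}{3} \gamma_{1234}
step 4: \frac{343}{12} + \frac{35}{4} \gamma_{14} + 49 \gamma_{24}
step 5: \frac{343}{12}
Answer: \frac{343}{12}


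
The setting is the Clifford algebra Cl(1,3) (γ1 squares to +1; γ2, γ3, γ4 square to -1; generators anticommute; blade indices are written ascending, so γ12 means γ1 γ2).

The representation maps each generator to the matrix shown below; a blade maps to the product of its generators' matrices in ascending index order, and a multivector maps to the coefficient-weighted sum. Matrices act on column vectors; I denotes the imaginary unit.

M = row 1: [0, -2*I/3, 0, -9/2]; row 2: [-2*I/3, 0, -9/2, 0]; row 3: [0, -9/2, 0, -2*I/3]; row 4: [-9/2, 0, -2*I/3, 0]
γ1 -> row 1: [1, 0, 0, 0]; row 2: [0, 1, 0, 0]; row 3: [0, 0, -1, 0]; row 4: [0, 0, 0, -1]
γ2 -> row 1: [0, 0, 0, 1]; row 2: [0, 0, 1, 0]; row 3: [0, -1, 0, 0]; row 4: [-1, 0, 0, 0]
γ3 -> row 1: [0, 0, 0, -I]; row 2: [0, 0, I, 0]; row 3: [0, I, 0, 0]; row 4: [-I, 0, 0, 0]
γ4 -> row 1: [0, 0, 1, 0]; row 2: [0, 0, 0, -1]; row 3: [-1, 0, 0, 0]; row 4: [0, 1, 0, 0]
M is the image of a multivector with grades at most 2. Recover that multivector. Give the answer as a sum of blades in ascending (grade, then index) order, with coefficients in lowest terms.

Method: the blade images are trace-orthogonal — tr(rho(e_A) rho(e_B)^-1) = 4 if A = B and 0 otherwise — and rho(e_A)^-1 = (e_A)^2 * rho(e_A) with (e_A)^2 = +1 or -1, so the coefficient of e_A in the preimage is (e_A)^2 * tr(M rho(e_A))/4.
Nonzero projections over blades of grade <= 2: γ12: (γ12)^2 = +1, tr(M rho(γ12)) = -18, coefficient -9/2; γ34: (γ34)^2 = -1, tr(M rho(γ34)) = -8/3, coefficient 2/3. Every other blade of grade <= 2 projects to 0.
Answer: -9/2*γ12 + 2/3*γ34


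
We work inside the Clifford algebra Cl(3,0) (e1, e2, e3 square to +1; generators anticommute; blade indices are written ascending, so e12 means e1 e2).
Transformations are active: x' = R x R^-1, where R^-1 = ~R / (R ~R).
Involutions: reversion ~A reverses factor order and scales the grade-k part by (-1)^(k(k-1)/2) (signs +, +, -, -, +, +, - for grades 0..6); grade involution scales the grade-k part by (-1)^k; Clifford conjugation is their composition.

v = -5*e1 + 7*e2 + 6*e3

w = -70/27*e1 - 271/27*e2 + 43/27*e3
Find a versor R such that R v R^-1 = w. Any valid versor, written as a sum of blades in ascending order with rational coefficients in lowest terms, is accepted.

R = v + w = -205/27*e1 - 82/27*e2 + 205/27*e3 works: the equal norms (110) guarantee its sandwich swaps v into w.
Answer: -205/27*e1 - 82/27*e2 + 205/27*e3


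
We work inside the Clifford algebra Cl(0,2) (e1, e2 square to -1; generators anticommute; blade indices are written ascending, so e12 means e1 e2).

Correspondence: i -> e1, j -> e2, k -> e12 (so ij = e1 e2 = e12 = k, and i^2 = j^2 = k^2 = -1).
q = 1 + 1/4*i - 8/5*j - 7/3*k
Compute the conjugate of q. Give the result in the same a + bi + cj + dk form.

In blades: q = 1 + 1/4*e1 - 8/5*e2 - 7/3*e12.
Conjugation here is Clifford conjugation: the scalar is fixed and the grade-1 and grade-2 blades all flip sign, giving 1 - 1/4*e1 + 8/5*e2 + 7/3*e12; translating back:
Answer: 1 - 1/4*i + 8/5*j + 7/3*k


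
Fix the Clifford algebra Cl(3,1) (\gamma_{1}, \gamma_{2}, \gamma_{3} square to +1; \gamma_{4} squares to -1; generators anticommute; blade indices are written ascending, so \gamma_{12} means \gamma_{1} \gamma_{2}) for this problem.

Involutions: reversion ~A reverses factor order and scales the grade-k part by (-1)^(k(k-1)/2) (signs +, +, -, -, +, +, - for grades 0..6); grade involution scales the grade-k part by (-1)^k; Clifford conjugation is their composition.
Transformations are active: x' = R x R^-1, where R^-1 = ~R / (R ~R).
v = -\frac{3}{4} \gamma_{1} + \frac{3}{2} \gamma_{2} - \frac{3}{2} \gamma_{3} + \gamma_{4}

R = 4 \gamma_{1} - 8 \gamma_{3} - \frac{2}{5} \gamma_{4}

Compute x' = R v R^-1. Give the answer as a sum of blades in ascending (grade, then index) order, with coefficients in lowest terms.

~R = 4 \gamma_{1} - 8 \gamma_{3} - \frac{2}{5} \gamma_{4}, and R ~R = \frac{1996}{25}, so R^-1 = ~R / (\frac{1996}{25}).
R v = \frac{47}{5} + 6 \gamma_{12} - 12 \gamma_{13} + \frac{37}{10} \gamma_{14} + 12 \gamma_{23} + \frac{3}{5} \gamma_{24} - \frac{43}{5} \gamma_{34}
Answer: \frac{3377}{1996} \gamma_{1} - \frac{3}{2} \gamma_{2} - \frac{383}{998} \gamma_{3} - \frac{546}{499} \gamma_{4}


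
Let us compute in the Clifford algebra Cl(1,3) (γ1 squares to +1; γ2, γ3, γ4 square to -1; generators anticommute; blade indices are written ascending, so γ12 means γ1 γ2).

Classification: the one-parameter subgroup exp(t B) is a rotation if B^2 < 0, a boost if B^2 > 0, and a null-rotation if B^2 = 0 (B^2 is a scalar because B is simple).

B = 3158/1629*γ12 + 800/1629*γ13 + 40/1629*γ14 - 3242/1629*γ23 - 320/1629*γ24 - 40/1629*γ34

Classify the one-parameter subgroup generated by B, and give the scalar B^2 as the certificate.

B^2 term by term: the squares give (3158/1629)^2*(γ12)^2 + (800/1629)^2*(γ13)^2 + (40/1629)^2*(γ14)^2 + (-3242/1629)^2*(γ23)^2 + (-320/1629)^2*(γ24)^2 + (-40/1629)^2*(γ34)^2 = 9972964/2653641*(+1) + 640000/2653641*(+1) + 1600/2653641*(+1) + 10510564/2653641*(-1) + 102400/2653641*(-1) + 1600/2653641*(-1) = 0 (each basis 2-blade squares to minus the product of its generators' squares); cross terms between blades sharing an index anticommute and cancel; the commuting (index-disjoint) pairs give grade-4 terms 2*c*c'*(blade product), which cancel blade by blade — γ1234: -252640/2653641 + 512000/2653641 - 259360/2653641 = 0 — confirming B is simple. So B^2 = 0.
Answer: null-rotation, certificate B^2 = 0. Key observation: B^2 = 0 is a conjugation invariant, so its sign decides the class regardless of the surface form of B.


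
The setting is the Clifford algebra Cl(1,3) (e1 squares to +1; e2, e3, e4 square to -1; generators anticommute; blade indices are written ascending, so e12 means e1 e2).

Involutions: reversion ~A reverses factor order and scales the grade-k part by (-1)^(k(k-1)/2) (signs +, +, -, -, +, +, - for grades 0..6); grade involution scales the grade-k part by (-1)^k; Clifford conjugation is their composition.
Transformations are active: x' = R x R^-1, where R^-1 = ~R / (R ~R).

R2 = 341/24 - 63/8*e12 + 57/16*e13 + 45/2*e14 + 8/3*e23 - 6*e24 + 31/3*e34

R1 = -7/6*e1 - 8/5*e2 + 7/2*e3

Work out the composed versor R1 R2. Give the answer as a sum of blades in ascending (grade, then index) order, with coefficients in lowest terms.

Distribute over the terms of R1 (each basis-blade product reordered to ascending indices, repeated generators contracted through their squares):
(-7/6*e1) R2 = -2387/144*e1 + 147/16*e2 - 133/32*e3 - 105/4*e4 - 28/9*e123 + 7*e124 - 217/18*e134
(-8/5*e2) R2 = 63/5*e1 - 341/15*e2 + 64/15*e3 - 48/5*e4 + 57/10*e123 + 36*e124 - 248/15*e234
(7/2*e3) R2 = 399/32*e1 + 28/3*e2 + 2387/48*e3 - 217/6*e4 - 441/16*e123 - 315/4*e134 + 21*e234
Summing the partial products and collecting blades:
Answer: 12229/1440*e1 - 337/80*e2 + 23923/480*e3 - 4321/60*e4 - 17981/720*e123 + 43*e124 - 3269/36*e134 + 67/15*e234


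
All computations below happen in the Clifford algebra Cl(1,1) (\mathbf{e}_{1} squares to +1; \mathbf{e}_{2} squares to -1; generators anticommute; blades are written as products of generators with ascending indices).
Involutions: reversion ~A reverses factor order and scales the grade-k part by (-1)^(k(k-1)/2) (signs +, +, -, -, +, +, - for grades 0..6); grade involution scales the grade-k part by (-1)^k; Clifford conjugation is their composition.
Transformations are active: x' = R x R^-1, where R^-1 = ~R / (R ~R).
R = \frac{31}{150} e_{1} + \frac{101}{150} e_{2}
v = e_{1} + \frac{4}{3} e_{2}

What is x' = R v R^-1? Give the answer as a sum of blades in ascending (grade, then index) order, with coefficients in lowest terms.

~R = \frac{31}{150} e_{1} + \frac{101}{150} e_{2}, and R ~R = -\frac{154}{375}, so R^-1 = ~R / (-\frac{154}{375}).
R v = -\frac{311}{450} - \frac{179}{450} e_{1} e_{2}
Answer: -\frac{4219}{13860} e_{1} + \frac{12931}{13860} e_{2}


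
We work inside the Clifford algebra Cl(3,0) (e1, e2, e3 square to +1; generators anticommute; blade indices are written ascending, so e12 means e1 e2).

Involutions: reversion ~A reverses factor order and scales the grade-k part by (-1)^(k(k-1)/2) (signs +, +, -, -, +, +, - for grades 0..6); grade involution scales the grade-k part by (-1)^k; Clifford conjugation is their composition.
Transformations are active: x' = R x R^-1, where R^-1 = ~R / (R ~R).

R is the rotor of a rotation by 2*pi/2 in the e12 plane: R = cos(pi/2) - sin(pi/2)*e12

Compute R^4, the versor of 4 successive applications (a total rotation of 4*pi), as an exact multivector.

Because a rotor carries half the rotation angle, composing 4 copies of this e12-plane rotor multiplies the phase: 4*(pi/2) = 2*pi, hence R^4 = cos(2*pi) - sin(2*pi)*e12.
cos(2*pi) = 1 and sin(2*pi) = 0, so R^4 = 1. The total rotation 4*pi is 2 full turns, so every vector returns to itself, yet the rotor is +1, back on the identity sheet (an even number of 2*pi turns).
Answer: 1


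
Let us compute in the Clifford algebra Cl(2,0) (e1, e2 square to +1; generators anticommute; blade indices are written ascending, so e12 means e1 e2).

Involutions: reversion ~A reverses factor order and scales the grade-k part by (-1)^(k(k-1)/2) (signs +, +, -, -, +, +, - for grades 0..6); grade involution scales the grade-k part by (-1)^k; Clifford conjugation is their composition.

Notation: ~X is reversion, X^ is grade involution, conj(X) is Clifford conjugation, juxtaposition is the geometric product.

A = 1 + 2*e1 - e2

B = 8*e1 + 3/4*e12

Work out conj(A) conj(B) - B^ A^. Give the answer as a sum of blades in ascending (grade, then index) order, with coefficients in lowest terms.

first term: 16 - 29/4*e1 + 3/2*e2 + 29/4*e12
second term: 16 - 29/4*e1 + 3/2*e2 - 29/4*e12
Answer: 29/2*e12


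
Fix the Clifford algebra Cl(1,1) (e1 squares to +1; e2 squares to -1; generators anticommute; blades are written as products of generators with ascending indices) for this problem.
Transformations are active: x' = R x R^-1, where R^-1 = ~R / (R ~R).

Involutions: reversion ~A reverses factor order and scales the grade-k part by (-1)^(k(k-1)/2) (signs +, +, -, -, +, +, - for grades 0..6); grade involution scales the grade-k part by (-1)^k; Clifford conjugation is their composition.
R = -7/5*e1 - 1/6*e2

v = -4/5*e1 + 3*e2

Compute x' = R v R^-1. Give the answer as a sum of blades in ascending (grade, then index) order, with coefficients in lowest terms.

~R = -7/5*e1 - 1/6*e2, and R ~R = 1739/900, so R^-1 = ~R / (1739/900).
R v = 81/50 - 13/3*e1 e2
Answer: -13456/8695*e1 - 5703/1739*e2


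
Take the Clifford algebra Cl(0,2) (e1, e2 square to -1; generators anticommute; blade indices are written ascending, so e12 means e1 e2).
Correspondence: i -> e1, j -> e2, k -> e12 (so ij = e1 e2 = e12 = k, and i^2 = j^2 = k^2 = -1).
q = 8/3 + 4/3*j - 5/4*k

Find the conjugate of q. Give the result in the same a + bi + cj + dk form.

In blades: q = 8/3 + 4/3*e2 - 5/4*e12.
Conjugation here is Clifford conjugation: the scalar is fixed and the grade-1 and grade-2 blades all flip sign, giving 8/3 - 4/3*e2 + 5/4*e12; translating back:
Answer: 8/3 - 4/3*j + 5/4*k


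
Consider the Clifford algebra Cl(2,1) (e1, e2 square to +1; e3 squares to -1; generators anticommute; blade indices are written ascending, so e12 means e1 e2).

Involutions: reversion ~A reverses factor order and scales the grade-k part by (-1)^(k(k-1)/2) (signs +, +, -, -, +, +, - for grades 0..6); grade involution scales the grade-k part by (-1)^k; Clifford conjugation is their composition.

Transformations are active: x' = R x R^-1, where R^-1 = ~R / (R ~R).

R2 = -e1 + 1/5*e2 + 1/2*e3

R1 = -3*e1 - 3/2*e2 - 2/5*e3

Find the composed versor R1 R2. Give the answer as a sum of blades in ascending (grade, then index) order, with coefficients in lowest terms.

Distribute over the terms of R1 (each basis-blade product reordered to ascending indices, repeated generators contracted through their squares):
(-3*e1) R2 = 3 - 3/5*e12 - 3/2*e13
(-3/2*e2) R2 = -3/10 - 3/2*e12 - 3/4*e23
(-2/5*e3) R2 = 1/5 - 2/5*e13 + 2/25*e23
Summing the partial products and collecting blades:
Answer: 29/10 - 21/10*e12 - 19/10*e13 - 67/100*e23


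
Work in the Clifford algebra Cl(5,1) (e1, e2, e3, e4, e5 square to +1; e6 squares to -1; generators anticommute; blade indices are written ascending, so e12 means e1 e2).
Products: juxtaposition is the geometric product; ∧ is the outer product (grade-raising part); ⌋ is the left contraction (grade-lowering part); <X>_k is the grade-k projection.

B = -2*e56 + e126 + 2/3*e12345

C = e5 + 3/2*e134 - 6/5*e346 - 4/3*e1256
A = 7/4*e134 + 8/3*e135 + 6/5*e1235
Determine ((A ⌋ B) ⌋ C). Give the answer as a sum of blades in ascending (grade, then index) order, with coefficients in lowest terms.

step 1: -4/5*e4 + 16/9*e24 - 7/6*e25
step 2: -6/5*e13 - 14/9*e16 - 24/25*e36
Answer: -6/5*e13 - 14/9*e16 - 24/25*e36


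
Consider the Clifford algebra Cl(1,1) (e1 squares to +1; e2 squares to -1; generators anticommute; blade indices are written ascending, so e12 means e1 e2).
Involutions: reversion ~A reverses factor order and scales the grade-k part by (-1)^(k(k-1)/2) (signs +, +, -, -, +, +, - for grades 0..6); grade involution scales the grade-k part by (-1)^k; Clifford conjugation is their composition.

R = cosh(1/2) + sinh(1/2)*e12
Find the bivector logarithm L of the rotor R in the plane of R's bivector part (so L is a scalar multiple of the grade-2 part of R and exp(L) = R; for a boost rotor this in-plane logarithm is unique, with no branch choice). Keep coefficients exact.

The scalar part of R is cosh(1/2), so cosh pins the rapidity up to sign — the sign comes from the bivector part; dividing that part by sinh of the rapidity yields the plane, and the in-plane L = rapidity * plane is unique because the two sign choices cancel.
Concretely: cosh(rapidity) = cosh(1/2) gives rapidity = ±1/2, and since rapidity/sinh(rapidity) is even the sign is immaterial: L = (rapidity/sinh(rapidity)) * <R>_2 = (1/(2*sinh(1/2))) * <R>_2.
Answer: 1/2*e12


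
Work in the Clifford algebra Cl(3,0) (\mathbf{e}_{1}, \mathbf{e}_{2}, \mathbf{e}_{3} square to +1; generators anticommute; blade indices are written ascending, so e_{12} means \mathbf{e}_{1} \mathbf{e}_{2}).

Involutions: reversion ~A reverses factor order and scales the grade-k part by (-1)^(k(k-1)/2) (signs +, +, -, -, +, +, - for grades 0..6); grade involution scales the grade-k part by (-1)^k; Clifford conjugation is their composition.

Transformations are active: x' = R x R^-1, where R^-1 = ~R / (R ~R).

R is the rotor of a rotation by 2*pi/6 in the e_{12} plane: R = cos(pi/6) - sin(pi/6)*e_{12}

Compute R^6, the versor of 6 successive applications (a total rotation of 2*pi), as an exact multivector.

The rotor phase is half the rotation angle and phases add under composition, so 6 steps in the e_{12} plane accumulate phase 6*(pi/6) = \pi: R^6 = cos(\pi) - sin(\pi)*e_{12}.
cos(\pi) = -1 and sin(\pi) = 0, so R^6 = -1. The total rotation 2*pi is 1 full turn, so every vector returns to itself, yet the rotor is -1, on the OTHER sheet of the double cover (an odd number of 2*pi turns).
Answer: -1


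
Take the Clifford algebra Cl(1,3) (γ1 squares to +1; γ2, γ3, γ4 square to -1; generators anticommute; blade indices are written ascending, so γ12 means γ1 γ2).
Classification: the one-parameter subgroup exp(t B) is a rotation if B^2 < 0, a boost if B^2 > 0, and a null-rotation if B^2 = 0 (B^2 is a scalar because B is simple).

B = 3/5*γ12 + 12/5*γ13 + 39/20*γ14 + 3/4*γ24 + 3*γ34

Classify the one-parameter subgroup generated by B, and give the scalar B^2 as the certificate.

B^2 term by term: the squares give (3/5)^2*(γ12)^2 + (12/5)^2*(γ13)^2 + (39/20)^2*(γ14)^2 + (3/4)^2*(γ24)^2 + (3)^2*(γ34)^2 = 9/25*(+1) + 144/25*(+1) + 1521/400*(+1) + 9/16*(-1) + 9*(-1) = 9/25 (each basis 2-blade squares to minus the product of its generators' squares); cross terms between blades sharing an index anticommute and cancel; the commuting (index-disjoint) pairs give grade-4 terms 2*c*c'*(blade product), which cancel blade by blade — γ1234: 18/5 - 18/5 = 0 — confirming B is simple. So B^2 = 9/25.
Answer: boost, certificate B^2 = 9/25. One invariant decides it: the square 9/25 survives every conjugation, and its sign is exactly the classification.


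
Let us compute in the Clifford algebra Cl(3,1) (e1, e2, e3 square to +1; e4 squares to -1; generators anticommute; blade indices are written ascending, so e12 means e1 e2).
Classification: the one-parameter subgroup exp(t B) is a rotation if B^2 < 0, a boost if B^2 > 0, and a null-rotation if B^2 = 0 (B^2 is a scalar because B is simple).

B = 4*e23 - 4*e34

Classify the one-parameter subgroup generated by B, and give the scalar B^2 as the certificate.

B^2 term by term: the squares give (4)^2*(e23)^2 + (-4)^2*(e34)^2 = 16*(-1) + 16*(+1) = 0 (each basis 2-blade squares to minus the product of its generators' squares); cross terms between blades sharing an index anticommute and cancel. So B^2 = 0.
Answer: null-rotation, certificate B^2 = 0. The scalar 0 is the complete invariant here: its sign names the subgroup type.


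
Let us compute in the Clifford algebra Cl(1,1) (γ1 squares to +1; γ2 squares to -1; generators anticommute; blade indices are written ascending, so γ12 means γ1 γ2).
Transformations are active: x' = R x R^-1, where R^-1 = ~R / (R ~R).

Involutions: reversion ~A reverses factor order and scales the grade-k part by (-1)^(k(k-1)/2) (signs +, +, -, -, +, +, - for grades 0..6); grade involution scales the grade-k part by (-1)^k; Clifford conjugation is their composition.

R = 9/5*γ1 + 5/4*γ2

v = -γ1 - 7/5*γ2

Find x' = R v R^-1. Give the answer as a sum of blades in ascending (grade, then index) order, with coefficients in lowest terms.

~R = 9/5*γ1 + 5/4*γ2, and R ~R = 671/400, so R^-1 = ~R / (671/400).
R v = -1/20 - 127/100*γ12
Answer: 599/671*γ1 + 4447/3355*γ2


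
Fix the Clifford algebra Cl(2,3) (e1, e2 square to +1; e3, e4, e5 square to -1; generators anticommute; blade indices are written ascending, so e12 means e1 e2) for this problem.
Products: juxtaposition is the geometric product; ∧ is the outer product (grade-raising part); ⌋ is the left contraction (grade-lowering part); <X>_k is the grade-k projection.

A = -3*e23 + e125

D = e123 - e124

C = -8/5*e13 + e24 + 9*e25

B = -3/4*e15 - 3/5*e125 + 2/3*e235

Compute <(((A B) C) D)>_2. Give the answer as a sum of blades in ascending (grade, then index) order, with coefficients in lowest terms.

step 1: -3/5 + 3/4*e2 - 2*e5 - 2/3*e13 - 9/5*e135 + 9/4*e1235
step 2: 16/15 - 18*e2 + 3/4*e4 + 963/100*e5 - 1929/100*e13 - 3/5*e24 - 9/5*e25 + 87/5*e123 + 16/5*e135 - 2*e245 + 2/3*e1234 + 6*e1235 - 9/4*e1345 + 9/5*e12345
step 3: 87/5 + 3/5*e1 + 1929/100*e2 - 2/3*e3 - 2/3*e4 - 6*e5 + 3/4*e12 + 18*e13 - 18*e14 - 2*e15 + 16/5*e25 + 87/5*e34 + 9/5*e35 + 9/5*e45 + 16/15*e123 - 16/15*e124 - 3/5*e134 - 9/5*e135 + 9/5*e145 + 1929/100*e234 + 9/4*e235 + 9/4*e245 - 6*e345 - 3/4*e1234 - 963/100*e1235 + 963/100*e1245 + 2*e1345 + 16/5*e2345
step 4: 3/4*e12 + 18*e13 - 18*e14 - 2*e15 + 16/5*e25 + 87/5*e34 + 9/5*e35 + 9/5*e45
Answer: 3/4*e12 + 18*e13 - 18*e14 - 2*e15 + 16/5*e25 + 87/5*e34 + 9/5*e35 + 9/5*e45


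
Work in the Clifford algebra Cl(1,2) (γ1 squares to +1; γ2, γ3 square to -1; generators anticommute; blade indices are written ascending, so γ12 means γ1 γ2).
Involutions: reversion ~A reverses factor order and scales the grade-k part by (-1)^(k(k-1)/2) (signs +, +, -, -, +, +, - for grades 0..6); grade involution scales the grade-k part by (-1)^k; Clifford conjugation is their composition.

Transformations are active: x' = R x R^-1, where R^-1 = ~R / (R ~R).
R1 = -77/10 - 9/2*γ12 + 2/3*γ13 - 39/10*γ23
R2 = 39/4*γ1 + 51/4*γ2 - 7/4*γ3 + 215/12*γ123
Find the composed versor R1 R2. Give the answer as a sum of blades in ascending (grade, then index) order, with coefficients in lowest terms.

Distribute over the terms of R1 (each basis-blade product reordered to ascending indices, repeated generators contracted through their squares):
(-77/10) R2 = -3003/40*γ1 - 3927/40*γ2 + 539/40*γ3 - 3311/24*γ123
(-9/2*γ12) R2 = 459/8*γ1 + 351/8*γ2 - 645/8*γ3 + 63/8*γ123
(2/3*γ13) R2 = 7/6*γ1 - 215/18*γ2 - 13/2*γ3 - 17/2*γ123
(-39/10*γ23) R2 = 559/8*γ1 - 273/40*γ2 - 1989/40*γ3 - 1521/40*γ123
Summing the partial products and collecting blades:
Answer: 6401/120*γ1 - 5261/72*γ2 - 987/8*γ3 - 21193/120*γ123


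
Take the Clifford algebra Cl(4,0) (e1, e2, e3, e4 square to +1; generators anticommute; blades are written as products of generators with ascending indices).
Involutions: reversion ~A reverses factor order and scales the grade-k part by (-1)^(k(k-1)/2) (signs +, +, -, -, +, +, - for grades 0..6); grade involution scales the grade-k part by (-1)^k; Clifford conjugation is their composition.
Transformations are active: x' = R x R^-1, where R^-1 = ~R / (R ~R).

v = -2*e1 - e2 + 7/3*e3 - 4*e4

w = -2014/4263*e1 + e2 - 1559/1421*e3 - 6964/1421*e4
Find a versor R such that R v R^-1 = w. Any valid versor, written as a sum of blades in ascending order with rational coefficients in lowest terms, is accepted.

R = v + w = -10540/4263*e1 + 5270/4263*e3 - 12648/1421*e4 works: the equal norms (238/9) guarantee its sandwich swaps v into w.
Answer: -10540/4263*e1 + 5270/4263*e3 - 12648/1421*e4


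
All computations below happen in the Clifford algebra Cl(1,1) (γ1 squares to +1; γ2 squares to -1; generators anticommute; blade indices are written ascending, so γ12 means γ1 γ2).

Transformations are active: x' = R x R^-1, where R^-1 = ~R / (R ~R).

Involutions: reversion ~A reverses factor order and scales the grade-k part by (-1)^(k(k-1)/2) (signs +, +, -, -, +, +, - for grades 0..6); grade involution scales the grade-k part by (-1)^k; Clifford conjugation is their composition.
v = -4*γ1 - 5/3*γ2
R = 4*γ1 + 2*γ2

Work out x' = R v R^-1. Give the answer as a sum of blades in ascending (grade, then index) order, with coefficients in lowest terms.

~R = 4*γ1 + 2*γ2, and R ~R = 12, so R^-1 = ~R / (12).
R v = -38/3 + 4/3*γ12
Answer: -40/9*γ1 - 23/9*γ2


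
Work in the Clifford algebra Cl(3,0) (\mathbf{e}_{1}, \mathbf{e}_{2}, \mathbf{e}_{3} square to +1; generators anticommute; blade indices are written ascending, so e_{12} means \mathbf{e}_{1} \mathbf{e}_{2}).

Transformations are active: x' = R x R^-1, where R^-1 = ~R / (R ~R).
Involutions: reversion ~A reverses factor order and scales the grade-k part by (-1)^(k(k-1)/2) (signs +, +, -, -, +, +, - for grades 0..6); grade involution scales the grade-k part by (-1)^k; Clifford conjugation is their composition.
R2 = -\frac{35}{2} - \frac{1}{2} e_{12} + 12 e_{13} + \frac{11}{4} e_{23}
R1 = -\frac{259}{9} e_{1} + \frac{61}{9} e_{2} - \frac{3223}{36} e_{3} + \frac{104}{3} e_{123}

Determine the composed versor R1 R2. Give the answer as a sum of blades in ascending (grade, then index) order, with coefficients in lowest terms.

Distribute over the terms of R1 (each basis-blade product reordered to ascending indices, repeated generators contracted through their squares):
(-\frac{259}{9} e_{1}) R2 = \frac{9065}{18} e_{1} + \frac{259}{18} e_{2} - \frac{1036}{3} e_{3} - \frac{2849}{36} e_{123}
(\frac{61}{9} e_{2}) R2 = \frac{61}{18} e_{1} - \frac{2135}{18} e_{2} + \frac{671}{36} e_{3} - \frac{244}{3} e_{123}
(-\frac{3223}{36} e_{3}) R2 = \frac{3223}{3} e_{1} + \frac{35453}{144} e_{2} + \frac{112805}{72} e_{3} + \frac{3223}{72} e_{123}
(\frac{104}{3} e_{123}) R2 = -\frac{286}{3} e_{1} + 416 e_{2} + \frac{52}{3} e_{3} - \frac{1820}{3} e_{123}
Summing the partial products and collecting blades:
Answer: 1486 e_{1} + \frac{26783}{48} e_{2} + \frac{10059}{8} e_{3} - \frac{5779}{8} e_{123}


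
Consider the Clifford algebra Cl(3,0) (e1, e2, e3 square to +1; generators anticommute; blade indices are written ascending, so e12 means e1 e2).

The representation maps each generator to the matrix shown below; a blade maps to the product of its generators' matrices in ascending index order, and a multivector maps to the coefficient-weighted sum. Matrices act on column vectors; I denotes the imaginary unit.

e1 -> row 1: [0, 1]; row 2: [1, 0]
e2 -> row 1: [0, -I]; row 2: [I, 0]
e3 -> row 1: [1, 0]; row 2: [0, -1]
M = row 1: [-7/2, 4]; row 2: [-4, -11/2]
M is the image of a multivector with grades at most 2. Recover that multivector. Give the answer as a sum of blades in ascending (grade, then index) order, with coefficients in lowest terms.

Method: 1, rho(e1), rho(e2), rho(e3) form a trace-orthogonal basis of the 2x2 complex matrices (tr(X Y) = 2 if X = Y, else 0), so M = m0*1 + m1*rho(e1) + m2*rho(e2) + m3*rho(e3) with m0 = tr(M)/2 = -9/2, m1 = tr(M rho(e1))/2 = 0, m2 = tr(M rho(e2))/2 = 4*I, m3 = tr(M rho(e3))/2 = 1.
Multiplying table entries, the bivector images are rho(e12) = I*rho(e3), rho(e13) = -I*rho(e2), rho(e23) = I*rho(e1); with real blade coefficients the real parts of m0..m3 are the coefficients of 1, e1, e2, e3 and the imaginary parts give the bivectors (e23: Im m1, e13: -Im m2, e12: Im m3).
Answer: -9/2 + e3 - 4*e13
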